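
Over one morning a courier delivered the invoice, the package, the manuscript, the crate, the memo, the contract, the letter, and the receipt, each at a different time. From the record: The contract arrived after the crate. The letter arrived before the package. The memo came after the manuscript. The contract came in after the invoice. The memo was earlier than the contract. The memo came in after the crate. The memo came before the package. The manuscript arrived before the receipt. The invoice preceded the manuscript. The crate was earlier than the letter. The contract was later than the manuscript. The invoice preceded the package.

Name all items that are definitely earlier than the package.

the crate, the invoice, the letter, the manuscript, the memo

Directly stated before the package: the invoice, the letter, and the memo.
The crate reaches the package via the crate → the letter → the package.
The manuscript reaches the package via the manuscript → the memo → the package.
No chain forces the receipt (or any of the others) ahead of the package.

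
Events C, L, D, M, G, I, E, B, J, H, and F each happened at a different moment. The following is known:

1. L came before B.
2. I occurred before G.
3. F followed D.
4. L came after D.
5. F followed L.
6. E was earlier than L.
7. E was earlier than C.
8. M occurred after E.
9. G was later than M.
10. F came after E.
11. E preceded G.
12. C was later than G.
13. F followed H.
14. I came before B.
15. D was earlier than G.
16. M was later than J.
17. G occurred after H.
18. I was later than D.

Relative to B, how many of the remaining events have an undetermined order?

6

Forced before B: D, E, I, and L.
That leaves C, F, G, H, J, and M with no forced order relative to B — 6.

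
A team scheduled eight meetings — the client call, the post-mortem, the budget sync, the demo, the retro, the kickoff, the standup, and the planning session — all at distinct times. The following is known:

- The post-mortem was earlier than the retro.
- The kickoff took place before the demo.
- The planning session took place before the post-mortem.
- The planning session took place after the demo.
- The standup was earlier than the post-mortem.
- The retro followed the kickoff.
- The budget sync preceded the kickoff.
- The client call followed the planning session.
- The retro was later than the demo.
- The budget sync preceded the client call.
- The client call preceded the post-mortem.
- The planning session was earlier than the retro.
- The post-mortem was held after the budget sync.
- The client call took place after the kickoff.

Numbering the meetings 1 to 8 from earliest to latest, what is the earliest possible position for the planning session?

4

The budget sync, the demo, and the kickoff must all come before the planning session — 3 forced predecessors.
Nothing else is forced ahead of the planning session, so its earliest slot is position 3 + 1 = 4.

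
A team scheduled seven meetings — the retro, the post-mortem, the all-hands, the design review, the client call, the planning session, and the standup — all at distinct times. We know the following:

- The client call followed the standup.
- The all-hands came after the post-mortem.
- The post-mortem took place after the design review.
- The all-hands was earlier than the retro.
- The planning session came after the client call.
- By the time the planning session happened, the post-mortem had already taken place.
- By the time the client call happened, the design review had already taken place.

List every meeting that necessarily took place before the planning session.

Directly stated before the planning session: the client call and the post-mortem.
The design review reaches the planning session via the design review → the post-mortem → the planning session.
The standup reaches the planning session via the standup → the client call → the planning session.

the client call, the design review, the post-mortem, the standup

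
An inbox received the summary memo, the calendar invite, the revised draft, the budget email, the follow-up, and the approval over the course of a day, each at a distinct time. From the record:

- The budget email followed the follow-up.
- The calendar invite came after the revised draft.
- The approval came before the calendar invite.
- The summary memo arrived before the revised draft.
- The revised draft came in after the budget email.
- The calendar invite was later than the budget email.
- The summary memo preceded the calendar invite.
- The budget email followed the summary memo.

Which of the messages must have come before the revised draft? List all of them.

the budget email, the follow-up, the summary memo

Directly stated before the revised draft: the budget email and the summary memo.
The follow-up reaches the revised draft via the follow-up → the budget email → the revised draft.
No chain forces the approval (or any of the others) ahead of the revised draft.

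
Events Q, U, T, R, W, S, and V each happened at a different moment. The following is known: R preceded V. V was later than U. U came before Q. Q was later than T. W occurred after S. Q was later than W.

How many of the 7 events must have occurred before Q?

Directly stated before Q: T, U, and W.
S reaches Q via S → W → Q.
No chain forces V (or any of the others) ahead of Q.
That's S, T, U, and W — 4 in all.

4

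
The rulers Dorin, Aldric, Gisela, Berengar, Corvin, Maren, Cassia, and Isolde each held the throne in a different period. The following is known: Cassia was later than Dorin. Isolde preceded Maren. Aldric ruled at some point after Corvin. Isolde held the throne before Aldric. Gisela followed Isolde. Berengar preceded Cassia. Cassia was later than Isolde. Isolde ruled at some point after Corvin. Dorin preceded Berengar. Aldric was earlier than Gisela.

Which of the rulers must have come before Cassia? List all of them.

Directly stated before Cassia: Berengar, Dorin, and Isolde.
Corvin reaches Cassia via Corvin → Isolde → Cassia.
No chain forces Aldric (or any of the others) ahead of Cassia.

Berengar, Corvin, Dorin, Isolde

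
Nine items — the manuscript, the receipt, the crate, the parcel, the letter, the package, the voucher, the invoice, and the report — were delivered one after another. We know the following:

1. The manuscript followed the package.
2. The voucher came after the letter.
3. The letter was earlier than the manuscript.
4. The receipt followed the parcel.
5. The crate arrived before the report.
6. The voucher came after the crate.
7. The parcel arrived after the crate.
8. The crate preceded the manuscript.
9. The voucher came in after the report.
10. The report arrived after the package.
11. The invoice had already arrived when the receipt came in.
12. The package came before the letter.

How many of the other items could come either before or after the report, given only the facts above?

5

Forced before the report: the crate and the package; forced after the report: the voucher.
That leaves the invoice, the letter, the manuscript, the parcel, and the receipt with no forced order relative to the report — 5.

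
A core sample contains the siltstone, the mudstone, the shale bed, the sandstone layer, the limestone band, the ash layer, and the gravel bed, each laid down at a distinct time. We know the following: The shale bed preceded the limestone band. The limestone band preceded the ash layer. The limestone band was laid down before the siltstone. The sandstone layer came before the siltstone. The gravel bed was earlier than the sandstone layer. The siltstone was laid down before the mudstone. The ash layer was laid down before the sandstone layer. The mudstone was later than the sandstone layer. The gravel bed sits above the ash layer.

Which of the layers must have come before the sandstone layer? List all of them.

Directly stated before the sandstone layer: the ash layer and the gravel bed.
The limestone band reaches the sandstone layer via the limestone band → the ash layer → the sandstone layer.
The shale bed reaches the sandstone layer via the shale bed → the limestone band → the ash layer → the sandstone layer.
No chain forces the mudstone (or any of the others) ahead of the sandstone layer.

the ash layer, the gravel bed, the limestone band, the shale bed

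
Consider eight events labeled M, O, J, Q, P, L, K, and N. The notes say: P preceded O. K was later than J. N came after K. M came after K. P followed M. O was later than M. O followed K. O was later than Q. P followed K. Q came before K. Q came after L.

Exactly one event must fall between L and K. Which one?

Tracing the constraints gives L → Q → K, so Q sits after L and before K.
No other event is forced both after L and before K.

Q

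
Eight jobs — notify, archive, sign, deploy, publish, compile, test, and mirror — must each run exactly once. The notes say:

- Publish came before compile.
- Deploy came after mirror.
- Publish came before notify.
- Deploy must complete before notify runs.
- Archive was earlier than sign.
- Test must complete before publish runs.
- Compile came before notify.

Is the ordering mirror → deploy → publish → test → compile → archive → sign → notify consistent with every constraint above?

no

The constraints require test before publish, but in the proposed sequence publish appears ahead of test. That one violation is enough.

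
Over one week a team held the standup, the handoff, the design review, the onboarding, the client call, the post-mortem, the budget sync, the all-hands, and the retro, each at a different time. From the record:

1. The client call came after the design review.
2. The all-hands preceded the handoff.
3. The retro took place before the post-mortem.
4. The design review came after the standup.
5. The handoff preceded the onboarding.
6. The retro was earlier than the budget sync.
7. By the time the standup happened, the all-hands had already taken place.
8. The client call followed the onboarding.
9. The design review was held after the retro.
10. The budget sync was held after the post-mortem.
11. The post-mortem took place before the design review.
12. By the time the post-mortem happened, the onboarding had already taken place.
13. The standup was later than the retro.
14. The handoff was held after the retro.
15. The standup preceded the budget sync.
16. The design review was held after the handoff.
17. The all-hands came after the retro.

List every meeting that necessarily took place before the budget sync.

the all-hands, the handoff, the onboarding, the post-mortem, the retro, the standup

Directly stated before the budget sync: the post-mortem, the retro, and the standup.
The all-hands reaches the budget sync via the all-hands → the standup → the budget sync.
The handoff reaches the budget sync via the handoff → the onboarding → the post-mortem → the budget sync.
The onboarding reaches the budget sync via the onboarding → the post-mortem → the budget sync.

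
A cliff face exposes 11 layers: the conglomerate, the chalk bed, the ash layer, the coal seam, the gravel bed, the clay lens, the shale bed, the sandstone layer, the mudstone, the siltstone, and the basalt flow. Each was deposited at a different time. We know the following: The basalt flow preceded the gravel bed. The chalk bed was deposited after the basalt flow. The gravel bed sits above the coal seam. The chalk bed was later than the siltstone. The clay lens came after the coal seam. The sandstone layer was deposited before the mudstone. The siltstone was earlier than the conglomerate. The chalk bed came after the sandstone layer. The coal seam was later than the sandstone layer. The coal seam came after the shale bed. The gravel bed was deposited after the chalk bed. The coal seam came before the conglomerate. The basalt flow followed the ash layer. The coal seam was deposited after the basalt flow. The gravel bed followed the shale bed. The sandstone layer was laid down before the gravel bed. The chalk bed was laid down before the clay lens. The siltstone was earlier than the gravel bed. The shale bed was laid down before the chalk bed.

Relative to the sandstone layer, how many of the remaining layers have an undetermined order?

4

Forced after the sandstone layer: the chalk bed, the clay lens, the coal seam, the conglomerate, the gravel bed, and the mudstone.
That leaves the ash layer, the basalt flow, the shale bed, and the siltstone with no forced order relative to the sandstone layer — 4.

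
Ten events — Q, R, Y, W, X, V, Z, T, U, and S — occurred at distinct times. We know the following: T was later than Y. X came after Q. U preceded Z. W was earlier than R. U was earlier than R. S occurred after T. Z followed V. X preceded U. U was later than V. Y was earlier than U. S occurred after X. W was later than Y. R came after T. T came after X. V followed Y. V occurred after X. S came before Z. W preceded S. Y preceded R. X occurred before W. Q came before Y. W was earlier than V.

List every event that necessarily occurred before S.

Q, T, W, X, Y

Directly stated before S: T, W, and X.
Q reaches S via Q → X → S.
Y reaches S via Y → T → S.
No chain forces V (or any of the others) ahead of S.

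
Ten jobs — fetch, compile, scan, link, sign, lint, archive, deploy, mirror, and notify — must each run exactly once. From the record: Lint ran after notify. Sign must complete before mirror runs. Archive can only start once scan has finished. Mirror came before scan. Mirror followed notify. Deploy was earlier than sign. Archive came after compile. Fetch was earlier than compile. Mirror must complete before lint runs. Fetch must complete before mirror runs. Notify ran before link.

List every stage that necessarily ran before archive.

compile, deploy, fetch, mirror, notify, scan, sign

Directly stated before archive: compile and scan.
Deploy reaches archive via deploy → sign → mirror → scan → archive.
Fetch reaches archive via fetch → compile → archive.
Mirror reaches archive via mirror → scan → archive.
Likewise notify and sign each reach archive by chaining the stated constraints.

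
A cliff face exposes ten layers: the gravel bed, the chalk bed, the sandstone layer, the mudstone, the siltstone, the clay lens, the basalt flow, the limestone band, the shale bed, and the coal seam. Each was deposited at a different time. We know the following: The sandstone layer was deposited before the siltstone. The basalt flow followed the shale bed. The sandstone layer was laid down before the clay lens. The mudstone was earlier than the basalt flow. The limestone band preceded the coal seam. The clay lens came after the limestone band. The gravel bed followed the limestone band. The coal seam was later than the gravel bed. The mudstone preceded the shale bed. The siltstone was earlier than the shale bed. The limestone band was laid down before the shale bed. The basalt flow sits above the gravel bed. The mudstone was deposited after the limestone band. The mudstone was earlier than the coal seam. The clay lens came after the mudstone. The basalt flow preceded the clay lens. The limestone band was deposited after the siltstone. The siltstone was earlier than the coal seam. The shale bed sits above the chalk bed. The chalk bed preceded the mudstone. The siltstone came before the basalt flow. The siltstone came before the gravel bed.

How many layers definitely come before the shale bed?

Directly stated before the shale bed: the chalk bed, the limestone band, the mudstone, and the siltstone.
The sandstone layer reaches the shale bed via the sandstone layer → the siltstone → the shale bed.
That's the chalk bed, the limestone band, the mudstone, the sandstone layer, and the siltstone — 5 in all.

5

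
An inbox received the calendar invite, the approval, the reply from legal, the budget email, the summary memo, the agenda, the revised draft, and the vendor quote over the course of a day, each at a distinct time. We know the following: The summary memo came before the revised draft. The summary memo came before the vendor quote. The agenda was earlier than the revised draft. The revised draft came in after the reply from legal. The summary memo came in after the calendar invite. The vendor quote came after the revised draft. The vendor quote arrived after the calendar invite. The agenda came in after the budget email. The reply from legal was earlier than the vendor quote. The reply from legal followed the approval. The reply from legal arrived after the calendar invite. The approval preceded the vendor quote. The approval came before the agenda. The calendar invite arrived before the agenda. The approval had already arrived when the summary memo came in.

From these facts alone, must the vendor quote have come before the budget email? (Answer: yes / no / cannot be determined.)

no

Tracing the constraints gives the budget email → the agenda → the revised draft → the vendor quote, so the budget email must come before the vendor quote.
That means the vendor quote cannot be before the budget email.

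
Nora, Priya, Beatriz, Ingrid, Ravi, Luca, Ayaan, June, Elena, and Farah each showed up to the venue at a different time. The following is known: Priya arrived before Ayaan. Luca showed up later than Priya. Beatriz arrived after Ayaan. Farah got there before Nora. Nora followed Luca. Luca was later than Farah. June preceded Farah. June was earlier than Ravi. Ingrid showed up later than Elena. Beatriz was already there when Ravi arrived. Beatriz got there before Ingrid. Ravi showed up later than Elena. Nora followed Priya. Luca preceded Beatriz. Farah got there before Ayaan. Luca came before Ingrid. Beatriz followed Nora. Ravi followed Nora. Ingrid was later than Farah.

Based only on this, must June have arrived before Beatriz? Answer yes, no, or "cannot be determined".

Chain the constraints: June → Farah → Luca → Beatriz. Each link is directly stated, so June comes before Beatriz.

yes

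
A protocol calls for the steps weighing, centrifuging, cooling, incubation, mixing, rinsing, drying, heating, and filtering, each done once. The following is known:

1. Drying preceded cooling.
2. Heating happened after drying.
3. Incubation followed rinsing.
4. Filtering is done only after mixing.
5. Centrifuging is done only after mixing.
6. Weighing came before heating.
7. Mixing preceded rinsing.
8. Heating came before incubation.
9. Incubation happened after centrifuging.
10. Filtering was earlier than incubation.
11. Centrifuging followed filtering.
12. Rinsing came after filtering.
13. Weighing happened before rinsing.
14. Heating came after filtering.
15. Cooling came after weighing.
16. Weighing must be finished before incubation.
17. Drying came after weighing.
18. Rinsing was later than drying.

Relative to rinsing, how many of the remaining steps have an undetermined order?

3

Forced before rinsing: drying, filtering, mixing, and weighing; forced after rinsing: incubation.
That leaves centrifuging, cooling, and heating with no forced order relative to rinsing — 3.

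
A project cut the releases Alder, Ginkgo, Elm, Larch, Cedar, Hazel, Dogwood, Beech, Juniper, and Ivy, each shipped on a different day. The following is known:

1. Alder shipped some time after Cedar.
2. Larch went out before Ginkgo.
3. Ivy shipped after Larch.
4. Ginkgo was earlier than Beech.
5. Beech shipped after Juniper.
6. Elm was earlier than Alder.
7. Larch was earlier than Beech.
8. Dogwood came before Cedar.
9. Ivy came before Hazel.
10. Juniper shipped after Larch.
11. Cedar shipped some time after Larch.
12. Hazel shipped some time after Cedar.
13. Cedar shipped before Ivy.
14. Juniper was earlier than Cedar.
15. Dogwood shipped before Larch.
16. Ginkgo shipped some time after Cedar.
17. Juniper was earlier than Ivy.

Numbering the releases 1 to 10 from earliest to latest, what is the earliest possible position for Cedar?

4

Dogwood, Juniper, and Larch must all come before Cedar — 3 forced predecessors.
Nothing else is forced ahead of Cedar, so its earliest slot is position 3 + 1 = 4.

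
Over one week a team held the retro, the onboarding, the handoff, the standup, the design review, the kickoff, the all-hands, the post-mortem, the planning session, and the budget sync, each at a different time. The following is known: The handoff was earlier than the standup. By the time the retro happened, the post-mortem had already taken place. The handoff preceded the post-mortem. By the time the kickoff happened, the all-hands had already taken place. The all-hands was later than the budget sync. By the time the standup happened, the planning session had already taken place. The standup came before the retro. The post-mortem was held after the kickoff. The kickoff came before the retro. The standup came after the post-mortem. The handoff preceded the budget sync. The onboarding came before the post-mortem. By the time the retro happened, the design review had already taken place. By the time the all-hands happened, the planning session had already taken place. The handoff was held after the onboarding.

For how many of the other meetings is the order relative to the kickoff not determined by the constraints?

1

Forced before the kickoff: the all-hands, the budget sync, the handoff, the onboarding, and the planning session; forced after the kickoff: the post-mortem, the retro, and the standup.
That leaves the design review with no forced order relative to the kickoff — 1.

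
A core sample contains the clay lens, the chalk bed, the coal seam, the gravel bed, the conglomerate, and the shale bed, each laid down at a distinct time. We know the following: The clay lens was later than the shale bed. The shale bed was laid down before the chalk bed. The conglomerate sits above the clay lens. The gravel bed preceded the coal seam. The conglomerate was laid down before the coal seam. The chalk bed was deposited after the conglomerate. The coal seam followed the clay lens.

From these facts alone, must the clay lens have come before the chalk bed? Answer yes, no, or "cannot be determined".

yes

Chain the constraints: the clay lens → the conglomerate → the chalk bed. Each link is directly stated, so the clay lens comes before the chalk bed.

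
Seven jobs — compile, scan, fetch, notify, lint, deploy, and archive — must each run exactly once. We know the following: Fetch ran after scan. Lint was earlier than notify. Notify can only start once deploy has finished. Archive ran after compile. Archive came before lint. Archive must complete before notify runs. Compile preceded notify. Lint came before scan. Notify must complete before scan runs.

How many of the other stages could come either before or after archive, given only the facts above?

Forced before archive: compile; forced after archive: fetch, lint, notify, and scan.
That leaves deploy with no forced order relative to archive — 1.

1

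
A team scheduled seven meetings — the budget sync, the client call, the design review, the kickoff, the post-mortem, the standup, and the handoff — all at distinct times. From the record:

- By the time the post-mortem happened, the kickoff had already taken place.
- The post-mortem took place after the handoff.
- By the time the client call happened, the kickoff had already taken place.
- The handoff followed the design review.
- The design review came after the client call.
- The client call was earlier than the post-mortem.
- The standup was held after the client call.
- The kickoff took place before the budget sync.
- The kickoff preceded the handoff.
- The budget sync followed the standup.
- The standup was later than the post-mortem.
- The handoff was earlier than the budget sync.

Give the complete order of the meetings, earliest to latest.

The constraints fix every adjacent pair, so only one ordering works:
the kickoff → the client call → the design review → the handoff → the post-mortem → the standup → the budget sync.

the kickoff, the client call, the design review, the handoff, the post-mortem, the standup, the budget sync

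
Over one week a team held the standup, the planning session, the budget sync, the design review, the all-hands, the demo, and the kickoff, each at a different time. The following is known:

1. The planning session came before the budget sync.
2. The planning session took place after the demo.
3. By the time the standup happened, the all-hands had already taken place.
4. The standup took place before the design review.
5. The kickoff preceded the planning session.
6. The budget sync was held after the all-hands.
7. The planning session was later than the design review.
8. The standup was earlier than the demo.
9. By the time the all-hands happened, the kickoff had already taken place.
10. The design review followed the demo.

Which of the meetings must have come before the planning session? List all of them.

the all-hands, the demo, the design review, the kickoff, the standup

Directly stated before the planning session: the demo, the design review, and the kickoff.
The all-hands reaches the planning session via the all-hands → the standup → the design review → the planning session.
The standup reaches the planning session via the standup → the design review → the planning session.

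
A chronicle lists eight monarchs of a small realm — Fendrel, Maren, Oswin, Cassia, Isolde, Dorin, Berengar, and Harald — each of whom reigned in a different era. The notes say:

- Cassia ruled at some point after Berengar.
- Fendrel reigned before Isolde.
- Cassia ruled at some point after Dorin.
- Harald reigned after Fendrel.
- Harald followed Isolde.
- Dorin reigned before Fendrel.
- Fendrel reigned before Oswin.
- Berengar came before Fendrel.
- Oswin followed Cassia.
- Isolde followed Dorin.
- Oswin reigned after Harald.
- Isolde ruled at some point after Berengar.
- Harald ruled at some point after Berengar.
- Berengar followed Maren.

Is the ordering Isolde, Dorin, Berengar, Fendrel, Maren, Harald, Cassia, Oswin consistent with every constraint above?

The constraints require Maren before Berengar, but in the proposed sequence Berengar appears ahead of Maren. That one violation is enough.

no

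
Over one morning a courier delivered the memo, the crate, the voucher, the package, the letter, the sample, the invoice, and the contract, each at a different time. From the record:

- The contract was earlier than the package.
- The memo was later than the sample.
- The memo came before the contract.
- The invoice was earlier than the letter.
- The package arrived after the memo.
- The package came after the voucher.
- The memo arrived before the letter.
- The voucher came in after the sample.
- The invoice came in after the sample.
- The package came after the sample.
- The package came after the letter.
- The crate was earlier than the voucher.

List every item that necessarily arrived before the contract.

Directly stated before the contract: the memo.
The sample reaches the contract via the sample → the memo → the contract.

the memo, the sample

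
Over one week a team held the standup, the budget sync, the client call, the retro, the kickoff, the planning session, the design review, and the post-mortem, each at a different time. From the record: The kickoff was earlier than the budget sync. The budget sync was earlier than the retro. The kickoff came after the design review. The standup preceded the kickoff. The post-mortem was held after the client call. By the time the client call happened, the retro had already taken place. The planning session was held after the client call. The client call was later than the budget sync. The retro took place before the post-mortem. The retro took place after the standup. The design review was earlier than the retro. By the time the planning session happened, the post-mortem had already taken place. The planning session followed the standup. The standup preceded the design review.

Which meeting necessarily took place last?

the planning session

Every other meeting has a chain of constraints placing it before the planning session, so the planning session is last.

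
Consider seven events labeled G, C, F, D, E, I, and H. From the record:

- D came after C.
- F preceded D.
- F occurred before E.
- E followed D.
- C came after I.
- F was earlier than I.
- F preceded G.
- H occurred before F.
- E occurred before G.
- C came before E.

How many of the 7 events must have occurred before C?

Directly stated before C: I.
F reaches C via F → I → C.
H reaches C via H → F → I → C.
That's F, H, and I — 3 in all.

3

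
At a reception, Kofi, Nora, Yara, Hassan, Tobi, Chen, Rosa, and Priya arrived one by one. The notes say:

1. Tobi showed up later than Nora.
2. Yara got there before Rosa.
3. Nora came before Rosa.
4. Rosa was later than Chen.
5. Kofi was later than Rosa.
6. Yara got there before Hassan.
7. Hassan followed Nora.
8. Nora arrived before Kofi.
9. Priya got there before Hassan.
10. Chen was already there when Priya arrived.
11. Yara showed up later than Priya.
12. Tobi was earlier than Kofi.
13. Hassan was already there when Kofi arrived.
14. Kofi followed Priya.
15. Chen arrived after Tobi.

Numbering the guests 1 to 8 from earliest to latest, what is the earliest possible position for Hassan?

Chen, Nora, Priya, Tobi, and Yara must all come before Hassan — 5 forced predecessors.
Nothing else is forced ahead of Hassan, so their earliest slot is position 5 + 1 = 6.

6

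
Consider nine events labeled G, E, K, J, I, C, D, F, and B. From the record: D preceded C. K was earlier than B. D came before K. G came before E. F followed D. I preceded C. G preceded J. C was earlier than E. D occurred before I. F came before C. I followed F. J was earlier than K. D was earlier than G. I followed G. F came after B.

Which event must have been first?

D

D has a chain of constraints placing it before every other event, so D must be first.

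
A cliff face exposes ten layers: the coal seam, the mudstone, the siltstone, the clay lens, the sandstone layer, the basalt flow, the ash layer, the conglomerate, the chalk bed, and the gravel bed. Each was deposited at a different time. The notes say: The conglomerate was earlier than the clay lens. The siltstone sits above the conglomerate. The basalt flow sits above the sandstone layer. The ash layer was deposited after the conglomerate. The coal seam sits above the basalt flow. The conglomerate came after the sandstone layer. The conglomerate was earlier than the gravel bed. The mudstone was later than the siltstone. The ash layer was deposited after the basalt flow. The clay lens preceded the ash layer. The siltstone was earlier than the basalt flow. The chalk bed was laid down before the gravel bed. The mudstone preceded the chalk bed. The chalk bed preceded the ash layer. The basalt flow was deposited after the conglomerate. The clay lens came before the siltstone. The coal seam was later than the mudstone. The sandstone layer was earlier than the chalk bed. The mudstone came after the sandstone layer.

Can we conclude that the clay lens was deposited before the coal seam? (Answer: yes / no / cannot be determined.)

Chain the constraints: the clay lens → the siltstone → the basalt flow → the coal seam. Each link is directly stated, so the clay lens comes before the coal seam.

yes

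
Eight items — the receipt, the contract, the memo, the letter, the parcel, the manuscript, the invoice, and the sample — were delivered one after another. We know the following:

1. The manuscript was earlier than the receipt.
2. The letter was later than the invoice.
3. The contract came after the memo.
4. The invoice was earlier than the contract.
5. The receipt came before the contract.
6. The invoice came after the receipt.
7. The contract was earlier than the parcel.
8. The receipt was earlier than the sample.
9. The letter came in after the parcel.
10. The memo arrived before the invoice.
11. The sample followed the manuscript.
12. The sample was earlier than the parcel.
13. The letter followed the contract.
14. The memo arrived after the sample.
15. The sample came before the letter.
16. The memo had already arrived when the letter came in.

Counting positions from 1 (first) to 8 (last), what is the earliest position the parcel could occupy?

7

The contract, the invoice, the manuscript, the memo, the receipt, and the sample must all come before the parcel — 6 forced predecessors.
Nothing else is forced ahead of the parcel, so its earliest slot is position 6 + 1 = 7.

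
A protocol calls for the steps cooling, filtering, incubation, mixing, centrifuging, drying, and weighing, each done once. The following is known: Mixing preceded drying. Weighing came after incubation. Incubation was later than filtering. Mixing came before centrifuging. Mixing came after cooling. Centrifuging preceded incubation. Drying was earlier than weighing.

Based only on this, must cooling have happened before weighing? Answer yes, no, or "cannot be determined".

Chain the constraints: cooling → mixing → drying → weighing. Each link is directly stated, so cooling comes before weighing.

yes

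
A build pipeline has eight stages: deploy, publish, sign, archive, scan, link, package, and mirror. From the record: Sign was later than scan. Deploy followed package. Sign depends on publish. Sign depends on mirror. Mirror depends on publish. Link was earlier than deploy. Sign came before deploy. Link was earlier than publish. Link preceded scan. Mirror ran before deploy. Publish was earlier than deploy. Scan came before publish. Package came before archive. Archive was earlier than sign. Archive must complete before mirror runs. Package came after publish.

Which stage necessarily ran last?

Every other stage has a chain of constraints placing it before deploy, so deploy is last.

deploy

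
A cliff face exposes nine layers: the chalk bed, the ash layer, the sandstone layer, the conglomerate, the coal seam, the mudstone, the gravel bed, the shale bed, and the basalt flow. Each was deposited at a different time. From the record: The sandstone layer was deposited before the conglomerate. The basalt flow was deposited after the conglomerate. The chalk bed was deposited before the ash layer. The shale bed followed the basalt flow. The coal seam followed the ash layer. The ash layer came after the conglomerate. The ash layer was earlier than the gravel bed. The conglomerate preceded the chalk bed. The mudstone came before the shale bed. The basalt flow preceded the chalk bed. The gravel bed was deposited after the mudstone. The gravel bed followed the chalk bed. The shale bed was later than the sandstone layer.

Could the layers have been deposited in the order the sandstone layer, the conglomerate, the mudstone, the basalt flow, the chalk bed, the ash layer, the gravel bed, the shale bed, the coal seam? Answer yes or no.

yes

Check each stated constraint against the proposed order — e.g. the mudstone is ahead of the shale bed; the sandstone layer is ahead of the shale bed. Every pair is in the required order; nothing is violated.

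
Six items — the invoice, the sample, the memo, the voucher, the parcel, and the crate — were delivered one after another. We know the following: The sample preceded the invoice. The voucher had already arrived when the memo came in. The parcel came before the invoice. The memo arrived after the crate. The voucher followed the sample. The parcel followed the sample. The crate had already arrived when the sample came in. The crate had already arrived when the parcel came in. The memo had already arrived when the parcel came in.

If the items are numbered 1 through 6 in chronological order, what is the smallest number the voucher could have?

3

The crate and the sample must both come before the voucher — 2 forced predecessors.
Nothing else is forced ahead of the voucher, so its earliest slot is position 2 + 1 = 3.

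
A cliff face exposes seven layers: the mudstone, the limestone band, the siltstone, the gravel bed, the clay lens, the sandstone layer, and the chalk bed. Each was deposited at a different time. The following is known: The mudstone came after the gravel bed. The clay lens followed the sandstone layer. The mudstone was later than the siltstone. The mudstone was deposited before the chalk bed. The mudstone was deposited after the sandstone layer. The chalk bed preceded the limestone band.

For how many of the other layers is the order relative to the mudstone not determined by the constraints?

Forced before the mudstone: the gravel bed, the sandstone layer, and the siltstone; forced after the mudstone: the chalk bed and the limestone band.
That leaves the clay lens with no forced order relative to the mudstone — 1.

1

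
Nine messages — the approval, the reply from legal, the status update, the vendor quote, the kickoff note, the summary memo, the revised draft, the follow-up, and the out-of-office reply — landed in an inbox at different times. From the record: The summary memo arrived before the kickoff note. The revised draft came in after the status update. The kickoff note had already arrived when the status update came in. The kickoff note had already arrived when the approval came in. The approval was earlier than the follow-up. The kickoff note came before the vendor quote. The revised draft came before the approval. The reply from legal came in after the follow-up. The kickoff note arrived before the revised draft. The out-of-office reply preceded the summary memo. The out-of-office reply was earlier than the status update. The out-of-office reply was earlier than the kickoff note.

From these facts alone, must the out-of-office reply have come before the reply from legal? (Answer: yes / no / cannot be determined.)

Chain the constraints: the out-of-office reply → the kickoff note → the approval → the follow-up → the reply from legal. Each link is directly stated, so the out-of-office reply comes before the reply from legal.

yes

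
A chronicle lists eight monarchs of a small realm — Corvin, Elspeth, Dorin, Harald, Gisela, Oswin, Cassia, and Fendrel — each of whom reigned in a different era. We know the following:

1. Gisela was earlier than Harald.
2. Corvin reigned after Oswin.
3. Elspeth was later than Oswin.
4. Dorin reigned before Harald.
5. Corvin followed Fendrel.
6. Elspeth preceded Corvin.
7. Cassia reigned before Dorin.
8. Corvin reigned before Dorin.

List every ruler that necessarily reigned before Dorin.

Directly stated before Dorin: Cassia and Corvin.
Elspeth reaches Dorin via Elspeth → Corvin → Dorin.
Fendrel reaches Dorin via Fendrel → Corvin → Dorin.
Oswin reaches Dorin via Oswin → Corvin → Dorin.

Cassia, Corvin, Elspeth, Fendrel, Oswin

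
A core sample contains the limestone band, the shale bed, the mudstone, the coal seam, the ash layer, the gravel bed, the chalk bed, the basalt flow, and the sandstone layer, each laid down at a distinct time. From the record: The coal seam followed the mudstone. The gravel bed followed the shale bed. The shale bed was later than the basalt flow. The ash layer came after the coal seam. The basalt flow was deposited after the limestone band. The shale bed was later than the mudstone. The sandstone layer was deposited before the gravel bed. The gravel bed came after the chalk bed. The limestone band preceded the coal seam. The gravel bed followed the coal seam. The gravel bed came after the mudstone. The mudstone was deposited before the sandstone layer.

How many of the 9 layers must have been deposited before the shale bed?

Directly stated before the shale bed: the basalt flow and the mudstone.
The limestone band reaches the shale bed via the limestone band → the basalt flow → the shale bed.
That's the basalt flow, the limestone band, and the mudstone — 3 in all.

3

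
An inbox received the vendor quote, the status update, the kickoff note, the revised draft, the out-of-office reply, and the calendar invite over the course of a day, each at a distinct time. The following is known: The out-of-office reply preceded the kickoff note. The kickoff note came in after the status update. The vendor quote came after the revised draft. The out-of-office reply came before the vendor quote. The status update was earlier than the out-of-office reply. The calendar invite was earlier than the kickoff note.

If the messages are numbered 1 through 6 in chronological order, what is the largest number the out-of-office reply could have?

The out-of-office reply must come before the kickoff note and the vendor quote — 2 messages forced after it.
Everything else can be placed before the out-of-office reply in some valid order, so the out-of-office reply can sit as late as position 6 − 2 = 4.

4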